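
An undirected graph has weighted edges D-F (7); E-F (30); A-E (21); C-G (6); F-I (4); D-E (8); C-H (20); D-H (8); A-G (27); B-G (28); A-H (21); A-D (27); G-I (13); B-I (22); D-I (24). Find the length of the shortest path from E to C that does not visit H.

A few of the E→C routes:
E → D → I → G → C: 8 + 24 + 13 + 6 = 51
E → D → F → I → G → C: 8 + 7 + 4 + 13 + 6 = 38
E → F → I → G → C: 30 + 4 + 13 + 6 = 53
Shortest: 38.

38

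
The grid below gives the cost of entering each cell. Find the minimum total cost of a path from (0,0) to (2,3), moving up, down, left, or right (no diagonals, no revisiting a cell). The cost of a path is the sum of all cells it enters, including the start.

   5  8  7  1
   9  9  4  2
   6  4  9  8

31

Take (0,0) -> (0,1) -> (0,2) -> (0,3) -> (1,3) -> (2,3) for a total of 5 + 8 + 7 + 1 + 2 + 8 = 31.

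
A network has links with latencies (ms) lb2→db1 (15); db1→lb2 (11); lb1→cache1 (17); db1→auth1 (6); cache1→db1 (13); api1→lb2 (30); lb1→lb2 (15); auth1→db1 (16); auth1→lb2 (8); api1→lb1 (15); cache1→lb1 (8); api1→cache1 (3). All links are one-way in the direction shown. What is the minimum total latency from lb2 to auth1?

Routes from lb2 to auth1:
lb2→db1→auth1: 15 + 6 = 21
Best route has total 21 ms.

21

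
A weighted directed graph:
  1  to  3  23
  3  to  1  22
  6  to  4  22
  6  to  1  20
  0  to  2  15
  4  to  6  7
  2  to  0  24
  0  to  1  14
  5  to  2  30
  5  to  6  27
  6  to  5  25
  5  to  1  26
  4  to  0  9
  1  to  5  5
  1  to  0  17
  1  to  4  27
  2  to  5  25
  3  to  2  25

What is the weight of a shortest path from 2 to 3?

Some routes from 2 to 3:
2-5-1-3: 25 + 26 + 23 = 74
2-0-1-3: 24 + 14 + 23 = 61
2-5-6-1-3: 25 + 27 + 20 + 23 = 95
The minimum is 61.

61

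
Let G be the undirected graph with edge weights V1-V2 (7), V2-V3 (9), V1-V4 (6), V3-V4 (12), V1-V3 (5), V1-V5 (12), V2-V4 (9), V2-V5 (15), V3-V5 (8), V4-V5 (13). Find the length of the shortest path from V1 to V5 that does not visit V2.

A few of the V1→V5 routes:
V1 - V4 - V5: 6 + 13 = 19
V1 - V3 - V5: 5 + 8 = 13
V1 - V5: 12
Best route has total 12.

12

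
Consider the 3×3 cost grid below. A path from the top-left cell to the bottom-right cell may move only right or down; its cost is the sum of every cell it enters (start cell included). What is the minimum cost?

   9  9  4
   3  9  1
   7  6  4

Path (0,0) -> (1,0) -> (1,1) -> (1,2) -> (2,2): 9 + 3 + 9 + 1 + 4 = 26.

26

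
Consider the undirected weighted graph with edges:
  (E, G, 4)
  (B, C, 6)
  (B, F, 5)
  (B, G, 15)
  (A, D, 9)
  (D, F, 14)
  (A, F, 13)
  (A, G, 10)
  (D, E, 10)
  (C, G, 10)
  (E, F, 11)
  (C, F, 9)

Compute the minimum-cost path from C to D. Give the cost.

23

Comparing a few candidate routes:
C - B - F - D: 6 + 5 + 14 = 25
C - G - E - D: 10 + 4 + 10 = 24
C - G - A - D: 10 + 10 + 9 = 29
C - F - D: 9 + 14 = 23
Shortest: 23.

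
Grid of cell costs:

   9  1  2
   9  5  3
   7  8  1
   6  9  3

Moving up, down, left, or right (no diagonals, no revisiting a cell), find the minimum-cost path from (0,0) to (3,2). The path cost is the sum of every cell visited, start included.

19

Take [0,0] [0,1] [0,2] [1,2] [2,2] [3,2] for a total of 9 + 1 + 2 + 3 + 1 + 3 = 19.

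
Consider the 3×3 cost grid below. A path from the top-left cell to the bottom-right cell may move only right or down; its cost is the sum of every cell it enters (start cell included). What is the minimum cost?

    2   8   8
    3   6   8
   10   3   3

Path r0c0 → r1c0 → r1c1 → r2c1 → r2c2: 2 + 3 + 6 + 3 + 3 = 17.
(Top row then right column would cost 29.)

17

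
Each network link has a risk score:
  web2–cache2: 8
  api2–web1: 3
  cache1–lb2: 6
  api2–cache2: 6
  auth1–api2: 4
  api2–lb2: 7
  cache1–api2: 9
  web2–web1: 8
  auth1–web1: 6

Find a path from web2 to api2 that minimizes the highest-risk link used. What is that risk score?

8

Routes from web2 to api2:
web2-web1-api2: max(8, 3) = 8
web2-web1-auth1-api2: max(8, 6, 4) = 8
web2-cache2-api2: max(8, 6) = 8
Smallest bottleneck: 8.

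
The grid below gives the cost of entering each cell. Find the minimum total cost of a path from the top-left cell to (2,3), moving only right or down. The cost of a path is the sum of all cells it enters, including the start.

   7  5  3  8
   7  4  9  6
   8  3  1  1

21

Take [0,0] -> [0,1] -> [1,1] -> [2,1] -> [2,2] -> [2,3] for a total of 7 + 5 + 4 + 3 + 1 + 1 = 21.
(Top row then right column would cost 30.)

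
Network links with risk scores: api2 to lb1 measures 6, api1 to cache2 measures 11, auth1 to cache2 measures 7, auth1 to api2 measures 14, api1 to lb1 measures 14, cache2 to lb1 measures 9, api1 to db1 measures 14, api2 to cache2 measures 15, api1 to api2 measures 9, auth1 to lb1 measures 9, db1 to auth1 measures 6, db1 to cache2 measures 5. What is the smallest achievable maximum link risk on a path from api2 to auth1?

A few of the api2→auth1 routes:
api2 -> lb1 -> cache2 -> auth1: max(6, 9, 7) = 9
api2 -> lb1 -> auth1: max(6, 9) = 9
api2 -> lb1 -> cache2 -> db1 -> auth1: max(6, 9, 5, 6) = 9
api2 -> api1 -> cache2 -> lb1 -> auth1: max(9, 11, 9, 9) = 11
Best route has worst link 9.

9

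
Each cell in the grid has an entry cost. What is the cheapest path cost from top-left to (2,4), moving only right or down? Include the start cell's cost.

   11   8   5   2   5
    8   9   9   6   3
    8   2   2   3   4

Path [0,0] -> [0,1] -> [0,2] -> [0,3] -> [0,4] -> [1,4] -> [2,4]: 11 + 8 + 5 + 2 + 5 + 3 + 4 = 38.

38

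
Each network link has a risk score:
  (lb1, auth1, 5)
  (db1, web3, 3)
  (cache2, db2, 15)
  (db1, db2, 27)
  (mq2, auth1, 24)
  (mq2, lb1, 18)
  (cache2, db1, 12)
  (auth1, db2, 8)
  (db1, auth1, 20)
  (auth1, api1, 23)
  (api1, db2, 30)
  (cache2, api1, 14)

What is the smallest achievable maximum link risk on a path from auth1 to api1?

15

Some routes from auth1 to api1:
auth1 -> api1: max(23) = 23
auth1 -> db2 -> cache2 -> api1: max(8, 15, 14) = 15
auth1 -> db2 -> db1 -> cache2 -> api1: max(8, 27, 12, 14) = 27
auth1 -> db1 -> cache2 -> api1: max(20, 12, 14) = 20
The minimum achievable maximum is 15.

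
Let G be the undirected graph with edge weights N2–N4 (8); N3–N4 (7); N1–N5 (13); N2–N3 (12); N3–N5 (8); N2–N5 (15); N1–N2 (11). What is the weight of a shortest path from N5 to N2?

15

Candidate routes:
N5 - N3 - N4 - N2: 8 + 7 + 8 = 23
N5 - N1 - N2: 13 + 11 = 24
N5 - N3 - N2: 8 + 12 = 20
N5 - N2: 15
The minimum is 15.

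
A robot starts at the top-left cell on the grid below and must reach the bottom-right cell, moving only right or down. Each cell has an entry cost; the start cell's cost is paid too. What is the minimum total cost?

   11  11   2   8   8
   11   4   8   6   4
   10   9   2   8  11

Best path: r0c0 r0c1 r0c2 r0c3 r1c3 r1c4 r2c4
Cost: 11 + 11 + 2 + 8 + 6 + 4 + 11 = 53
(Top row then right column would cost 55.)

53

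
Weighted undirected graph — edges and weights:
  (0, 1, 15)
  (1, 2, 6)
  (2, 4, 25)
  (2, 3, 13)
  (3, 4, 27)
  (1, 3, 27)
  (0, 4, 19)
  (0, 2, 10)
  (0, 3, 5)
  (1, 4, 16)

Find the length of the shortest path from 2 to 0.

A few of the 2→0 routes:
2 -> 1 -> 3 -> 0: 6 + 27 + 5 = 38
2 -> 3 -> 0: 13 + 5 = 18
2 -> 0: 10
2 -> 1 -> 0: 6 + 15 = 21
2 -> 1 -> 4 -> 0: 6 + 16 + 19 = 41
The minimum is 10.

10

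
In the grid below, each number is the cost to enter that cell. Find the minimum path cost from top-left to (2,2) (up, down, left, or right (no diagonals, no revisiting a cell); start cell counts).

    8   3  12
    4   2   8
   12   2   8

23

Cheapest: r0c0 r0c1 r1c1 r2c1 r2c2
  8 + 3 + 2 + 2 + 8 = 23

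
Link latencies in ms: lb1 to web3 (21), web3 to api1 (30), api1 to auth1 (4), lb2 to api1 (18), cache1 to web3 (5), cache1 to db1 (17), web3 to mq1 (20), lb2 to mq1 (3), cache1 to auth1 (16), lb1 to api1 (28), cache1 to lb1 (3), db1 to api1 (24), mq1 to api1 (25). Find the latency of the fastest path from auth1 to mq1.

Comparing a few candidate routes:
auth1→cache1→web3→mq1: 16 + 5 + 20 = 41
auth1→cache1→lb1→web3→mq1: 16 + 3 + 21 + 20 = 60
auth1→api1→lb1→cache1→web3→mq1: 4 + 28 + 3 + 5 + 20 = 60
auth1→api1→mq1: 4 + 25 = 29
auth1→api1→web3→mq1: 4 + 30 + 20 = 54
auth1→api1→lb2→mq1: 4 + 18 + 3 = 25
Best route has total 25 ms.

25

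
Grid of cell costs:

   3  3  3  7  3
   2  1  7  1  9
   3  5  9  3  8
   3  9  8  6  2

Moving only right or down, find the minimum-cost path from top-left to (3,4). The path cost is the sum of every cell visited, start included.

25

Take [0,0] [1,0] [1,1] [1,2] [1,3] [2,3] [3,3] [3,4] for a total of 3 + 2 + 1 + 7 + 1 + 3 + 6 + 2 = 25.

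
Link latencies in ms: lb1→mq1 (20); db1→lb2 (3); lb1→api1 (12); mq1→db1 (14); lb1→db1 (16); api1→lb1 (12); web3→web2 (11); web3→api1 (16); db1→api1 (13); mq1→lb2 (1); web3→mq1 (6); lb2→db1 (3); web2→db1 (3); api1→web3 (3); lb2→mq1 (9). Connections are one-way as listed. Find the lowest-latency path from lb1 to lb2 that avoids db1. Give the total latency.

21

Routes from lb1 to lb2 avoiding db1:
lb1-api1-web3-mq1-lb2: 12 + 3 + 6 + 1 = 22
lb1-mq1-lb2: 20 + 1 = 21
Best route has total 21 ms.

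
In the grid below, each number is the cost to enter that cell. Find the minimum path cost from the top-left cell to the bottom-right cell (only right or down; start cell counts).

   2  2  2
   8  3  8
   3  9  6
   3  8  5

25

Path (0,0) -> (0,1) -> (0,2) -> (1,2) -> (2,2) -> (3,2): 2 + 2 + 2 + 8 + 6 + 5 = 25.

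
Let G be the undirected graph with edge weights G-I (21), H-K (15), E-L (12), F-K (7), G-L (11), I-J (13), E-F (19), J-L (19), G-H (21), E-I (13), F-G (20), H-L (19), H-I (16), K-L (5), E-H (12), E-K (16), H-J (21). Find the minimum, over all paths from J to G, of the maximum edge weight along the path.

13

Checking several routes:
J → I → E → L → G: max(13, 13, 12, 11) = 13
J → I → E → K → L → G: max(13, 13, 16, 5, 11) = 16
J → I → E → H → K → L → G: max(13, 13, 12, 15, 5, 11) = 15
J → I → H → E → L → G: max(13, 16, 12, 12, 11) = 16
J → I → H → E → K → L → G: max(13, 16, 12, 16, 5, 11) = 16
The minimum achievable maximum is 13.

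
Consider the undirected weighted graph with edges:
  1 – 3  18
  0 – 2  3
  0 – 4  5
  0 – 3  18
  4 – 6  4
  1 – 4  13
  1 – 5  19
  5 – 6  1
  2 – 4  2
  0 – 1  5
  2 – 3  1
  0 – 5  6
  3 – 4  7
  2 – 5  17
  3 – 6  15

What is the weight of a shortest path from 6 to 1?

12

Comparing a few candidate routes:
6 → 5 → 0 → 1: 1 + 6 + 5 = 12
6 → 4 → 2 → 0 → 1: 4 + 2 + 3 + 5 = 14
6 → 4 → 1: 4 + 13 = 17
6 → 4 → 0 → 1: 4 + 5 + 5 = 14
The minimum is 12.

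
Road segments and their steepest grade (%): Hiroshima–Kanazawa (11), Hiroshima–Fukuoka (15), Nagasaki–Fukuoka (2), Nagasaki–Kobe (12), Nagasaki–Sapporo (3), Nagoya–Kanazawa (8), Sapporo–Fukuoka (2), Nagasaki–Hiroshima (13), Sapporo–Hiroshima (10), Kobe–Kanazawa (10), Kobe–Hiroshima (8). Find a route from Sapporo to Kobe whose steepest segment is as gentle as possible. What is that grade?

10

A few of the Sapporo→Kobe routes:
Sapporo-Nagasaki-Kobe: max(3, 12) = 12
Sapporo-Fukuoka-Nagasaki-Kobe: max(2, 2, 12) = 12
Sapporo-Hiroshima-Kanazawa-Kobe: max(10, 11, 10) = 11
Sapporo-Hiroshima-Kobe: max(10, 8) = 10
Smallest bottleneck: 10%.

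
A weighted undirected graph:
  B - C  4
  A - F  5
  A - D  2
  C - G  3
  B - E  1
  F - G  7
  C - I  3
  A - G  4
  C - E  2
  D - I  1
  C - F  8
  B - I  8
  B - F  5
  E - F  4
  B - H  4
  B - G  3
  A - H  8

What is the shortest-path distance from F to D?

Comparing a few candidate routes:
F → B → E → C → I → D: 5 + 1 + 2 + 3 + 1 = 12
F → G → A → D: 7 + 4 + 2 = 13
F → C → I → D: 8 + 3 + 1 = 12
F → A → D: 5 + 2 = 7
F → B → C → I → D: 5 + 4 + 3 + 1 = 13
F → E → C → I → D: 4 + 2 + 3 + 1 = 10
The minimum is 7.

7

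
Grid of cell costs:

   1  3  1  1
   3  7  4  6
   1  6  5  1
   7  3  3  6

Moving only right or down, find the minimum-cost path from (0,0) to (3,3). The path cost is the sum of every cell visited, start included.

Take [0,0]→[0,1]→[0,2]→[0,3]→[1,3]→[2,3]→[3,3] for a total of 1 + 3 + 1 + 1 + 6 + 1 + 6 = 19.

19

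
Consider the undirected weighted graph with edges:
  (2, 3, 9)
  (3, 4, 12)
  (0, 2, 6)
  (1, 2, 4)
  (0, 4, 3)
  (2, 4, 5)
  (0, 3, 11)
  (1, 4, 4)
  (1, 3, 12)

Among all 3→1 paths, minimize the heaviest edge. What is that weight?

Comparing a few candidate routes:
3 -> 2 -> 0 -> 4 -> 1: max(9, 6, 3, 4) = 9
3 -> 2 -> 1: max(9, 4) = 9
3 -> 0 -> 4 -> 2 -> 1: max(11, 3, 5, 4) = 11
3 -> 2 -> 4 -> 1: max(9, 5, 4) = 9
3 -> 0 -> 2 -> 1: max(11, 6, 4) = 11
3 -> 0 -> 2 -> 4 -> 1: max(11, 6, 5, 4) = 11
Smallest bottleneck: 9.

9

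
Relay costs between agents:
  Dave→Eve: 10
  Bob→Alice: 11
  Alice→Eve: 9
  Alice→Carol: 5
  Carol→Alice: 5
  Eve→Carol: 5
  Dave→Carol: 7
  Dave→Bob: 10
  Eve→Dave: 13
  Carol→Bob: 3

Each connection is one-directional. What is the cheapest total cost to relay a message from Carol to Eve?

Candidate routes:
Carol -> Alice -> Eve: 5 + 9 = 14
Carol -> Bob -> Alice -> Eve: 3 + 11 + 9 = 23
The minimum is 14.

14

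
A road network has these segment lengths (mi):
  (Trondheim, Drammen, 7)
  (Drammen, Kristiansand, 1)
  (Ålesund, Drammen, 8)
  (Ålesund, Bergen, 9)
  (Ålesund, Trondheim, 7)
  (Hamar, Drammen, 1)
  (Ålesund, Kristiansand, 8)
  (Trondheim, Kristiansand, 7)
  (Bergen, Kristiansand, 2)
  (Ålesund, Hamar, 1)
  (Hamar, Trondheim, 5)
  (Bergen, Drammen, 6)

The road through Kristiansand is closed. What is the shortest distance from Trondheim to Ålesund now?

6

Comparing a few candidate routes:
Trondheim→Drammen→Hamar→Ålesund: 7 + 1 + 1 = 9
Trondheim→Hamar→Ålesund: 5 + 1 = 6
Trondheim→Hamar→Drammen→Ålesund: 5 + 1 + 8 = 14
Trondheim→Ålesund: 7
Best route has total 6 mi.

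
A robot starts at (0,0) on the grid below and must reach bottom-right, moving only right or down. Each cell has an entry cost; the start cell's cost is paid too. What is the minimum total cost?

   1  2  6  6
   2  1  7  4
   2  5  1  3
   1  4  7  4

17

Best path: r0c0 r0c1 r1c1 r2c1 r2c2 r2c3 r3c3
Cost: 1 + 2 + 1 + 5 + 1 + 3 + 4 = 17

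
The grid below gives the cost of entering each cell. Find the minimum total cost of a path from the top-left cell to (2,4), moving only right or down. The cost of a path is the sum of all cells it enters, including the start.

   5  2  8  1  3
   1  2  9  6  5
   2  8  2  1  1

20

Path r0c0→r1c0→r1c1→r2c1→r2c2→r2c3→r2c4: 5 + 1 + 2 + 8 + 2 + 1 + 1 = 20.
(Top row then right column would cost 25.)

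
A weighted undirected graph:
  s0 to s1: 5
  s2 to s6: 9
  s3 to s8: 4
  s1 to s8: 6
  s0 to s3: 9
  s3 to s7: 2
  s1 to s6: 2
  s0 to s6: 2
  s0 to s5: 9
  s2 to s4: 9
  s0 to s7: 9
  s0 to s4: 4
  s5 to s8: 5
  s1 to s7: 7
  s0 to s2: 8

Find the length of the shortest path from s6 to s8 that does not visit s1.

A few of the s6→s8 routes:
s6 -> s0 -> s5 -> s8: 2 + 9 + 5 = 16
s6 -> s0 -> s7 -> s3 -> s8: 2 + 9 + 2 + 4 = 17
s6 -> s0 -> s3 -> s8: 2 + 9 + 4 = 15
The minimum is 15.

15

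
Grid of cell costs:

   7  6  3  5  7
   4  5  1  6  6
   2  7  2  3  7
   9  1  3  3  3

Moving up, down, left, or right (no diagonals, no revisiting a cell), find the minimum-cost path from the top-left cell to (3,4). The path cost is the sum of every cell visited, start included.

28

Best path: (0,0) -> (0,1) -> (0,2) -> (1,2) -> (2,2) -> (2,3) -> (3,3) -> (3,4)
Cost: 7 + 6 + 3 + 1 + 2 + 3 + 3 + 3 = 28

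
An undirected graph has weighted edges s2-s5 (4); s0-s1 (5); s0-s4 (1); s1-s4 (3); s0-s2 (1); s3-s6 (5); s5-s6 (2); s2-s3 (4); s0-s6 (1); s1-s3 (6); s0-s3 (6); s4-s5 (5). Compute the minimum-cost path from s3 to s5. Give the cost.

A few of the s3→s5 routes:
s3 - s6 - s5: 5 + 2 = 7
s3 - s2 - s5: 4 + 4 = 8
s3 - s2 - s0 - s6 - s5: 4 + 1 + 1 + 2 = 8
s3 - s0 - s6 - s5: 6 + 1 + 2 = 9
Best route has total 7.

7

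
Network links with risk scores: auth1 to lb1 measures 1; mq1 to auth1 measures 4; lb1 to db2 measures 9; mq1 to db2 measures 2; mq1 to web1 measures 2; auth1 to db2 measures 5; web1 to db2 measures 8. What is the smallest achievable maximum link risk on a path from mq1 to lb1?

Some routes from mq1 to lb1:
mq1 - auth1 - lb1: max(4, 1) = 4
mq1 - web1 - db2 - auth1 - lb1: max(2, 8, 5, 1) = 8
mq1 - web1 - db2 - lb1: max(2, 8, 9) = 9
mq1 - db2 - auth1 - lb1: max(2, 5, 1) = 5
Smallest bottleneck: 4.

4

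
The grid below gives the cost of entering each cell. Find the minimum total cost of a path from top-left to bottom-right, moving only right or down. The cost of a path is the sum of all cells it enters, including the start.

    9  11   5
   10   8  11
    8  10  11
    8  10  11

Best path: r0c0 r1c0 r2c0 r3c0 r3c1 r3c2
Cost: 9 + 10 + 8 + 8 + 10 + 11 = 56
(Top row then right column would cost 58.)

56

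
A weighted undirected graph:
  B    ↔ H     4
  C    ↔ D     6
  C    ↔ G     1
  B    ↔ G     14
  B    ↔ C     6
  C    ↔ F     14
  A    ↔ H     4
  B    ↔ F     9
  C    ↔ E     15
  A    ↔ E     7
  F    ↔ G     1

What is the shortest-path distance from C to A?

Paths from C to A:
C→F→B→H→A: 14 + 9 + 4 + 4 = 31
C→G→B→H→A: 1 + 14 + 4 + 4 = 23
C→F→G→B→H→A: 14 + 1 + 14 + 4 + 4 = 37
C→B→H→A: 6 + 4 + 4 = 14
C→G→F→B→H→A: 1 + 1 + 9 + 4 + 4 = 19
C→E→A: 15 + 7 = 22
The minimum is 14.

14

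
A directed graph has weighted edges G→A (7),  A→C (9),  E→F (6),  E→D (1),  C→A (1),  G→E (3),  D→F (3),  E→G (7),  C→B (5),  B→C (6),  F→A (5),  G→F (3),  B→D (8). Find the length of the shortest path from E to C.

Routes from E to C:
E -> G -> F -> A -> C: 7 + 3 + 5 + 9 = 24
E -> D -> F -> A -> C: 1 + 3 + 5 + 9 = 18
E -> F -> A -> C: 6 + 5 + 9 = 20
E -> G -> A -> C: 7 + 7 + 9 = 23
The minimum is 18.

18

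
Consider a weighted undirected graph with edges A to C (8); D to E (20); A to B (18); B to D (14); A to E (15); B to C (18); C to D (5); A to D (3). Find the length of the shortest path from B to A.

Checking several routes:
B → D → A: 14 + 3 = 17
B → C → D → A: 18 + 5 + 3 = 26
B → A: 18
B → C → A: 18 + 8 = 26
The minimum is 17.

17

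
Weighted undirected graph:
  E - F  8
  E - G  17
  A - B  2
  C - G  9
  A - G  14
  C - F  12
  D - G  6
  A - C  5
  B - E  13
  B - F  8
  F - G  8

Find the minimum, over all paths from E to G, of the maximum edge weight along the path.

Some routes from E to G:
E - B - F - G: max(13, 8, 8) = 13
E - B - F - C - G: max(13, 8, 12, 9) = 13
E - F - B - A - C - G: max(8, 8, 2, 5, 9) = 9
E - F - G: max(8, 8) = 8
E - F - C - G: max(8, 12, 9) = 12
The minimum achievable maximum is 8.

8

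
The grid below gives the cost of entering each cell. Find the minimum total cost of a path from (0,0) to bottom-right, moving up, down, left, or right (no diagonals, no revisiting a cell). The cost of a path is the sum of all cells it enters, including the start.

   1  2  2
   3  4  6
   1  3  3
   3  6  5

16

Best path: r0c0→r1c0→r2c0→r2c1→r2c2→r3c2
Cost: 1 + 3 + 1 + 3 + 3 + 5 = 16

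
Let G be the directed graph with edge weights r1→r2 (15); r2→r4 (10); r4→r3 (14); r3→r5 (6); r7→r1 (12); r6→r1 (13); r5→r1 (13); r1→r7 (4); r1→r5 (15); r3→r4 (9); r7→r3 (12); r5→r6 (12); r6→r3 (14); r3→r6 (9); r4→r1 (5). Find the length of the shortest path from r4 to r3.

14

Paths from r4 to r3:
r4-r1-r5-r6-r3: 5 + 15 + 12 + 14 = 46
r4-r3: 14
r4-r1-r7-r3: 5 + 4 + 12 = 21
Shortest: 14.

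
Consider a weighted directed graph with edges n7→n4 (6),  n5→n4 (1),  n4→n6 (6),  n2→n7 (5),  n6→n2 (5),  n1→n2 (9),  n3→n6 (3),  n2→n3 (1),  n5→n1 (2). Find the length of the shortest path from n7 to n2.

17

Candidate routes:
n7 -> n4 -> n6 -> n2: 6 + 6 + 5 = 17
Shortest: 17.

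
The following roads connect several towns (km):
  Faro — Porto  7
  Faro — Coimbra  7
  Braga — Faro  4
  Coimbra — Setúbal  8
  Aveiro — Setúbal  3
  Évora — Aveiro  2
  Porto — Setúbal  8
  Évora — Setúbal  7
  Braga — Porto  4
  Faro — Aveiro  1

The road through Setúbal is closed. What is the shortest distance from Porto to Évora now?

Candidate routes:
Porto -> Faro -> Aveiro -> Évora: 7 + 1 + 2 = 10
Porto -> Braga -> Faro -> Aveiro -> Évora: 4 + 4 + 1 + 2 = 11
The minimum is 10 km.

10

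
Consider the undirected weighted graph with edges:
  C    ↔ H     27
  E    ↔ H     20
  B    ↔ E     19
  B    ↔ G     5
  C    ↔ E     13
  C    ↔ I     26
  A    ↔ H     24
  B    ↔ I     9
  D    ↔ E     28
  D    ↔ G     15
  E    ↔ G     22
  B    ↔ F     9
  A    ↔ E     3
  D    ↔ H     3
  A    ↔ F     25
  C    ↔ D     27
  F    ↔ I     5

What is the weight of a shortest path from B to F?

Some routes from B to F:
B→E→A→F: 19 + 3 + 25 = 47
B→F: 9
B→I→F: 9 + 5 = 14
Best route has total 9.

9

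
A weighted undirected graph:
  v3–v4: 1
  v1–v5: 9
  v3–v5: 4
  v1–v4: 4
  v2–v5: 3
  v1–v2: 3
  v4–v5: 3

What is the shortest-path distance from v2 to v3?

Checking several routes:
v2-v5-v4-v3: 3 + 3 + 1 = 7
v2-v5-v3: 3 + 4 = 7
v2-v1-v4-v3: 3 + 4 + 1 = 8
The minimum is 7.

7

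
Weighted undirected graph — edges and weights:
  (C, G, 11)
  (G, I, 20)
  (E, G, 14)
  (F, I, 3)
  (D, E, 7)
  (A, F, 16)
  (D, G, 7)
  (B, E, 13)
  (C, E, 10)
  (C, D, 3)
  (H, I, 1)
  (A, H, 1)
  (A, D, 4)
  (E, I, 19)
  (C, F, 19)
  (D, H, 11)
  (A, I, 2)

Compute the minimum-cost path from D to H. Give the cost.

A few of the D→H routes:
D - A - H: 4 + 1 = 5
D - A - I - H: 4 + 2 + 1 = 7
D - H: 11
Shortest: 5.

5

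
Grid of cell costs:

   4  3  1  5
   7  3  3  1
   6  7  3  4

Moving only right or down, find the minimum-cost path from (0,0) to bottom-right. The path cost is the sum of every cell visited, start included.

16

Best path: r0c0 → r0c1 → r0c2 → r1c2 → r1c3 → r2c3
Cost: 4 + 3 + 1 + 3 + 1 + 4 = 16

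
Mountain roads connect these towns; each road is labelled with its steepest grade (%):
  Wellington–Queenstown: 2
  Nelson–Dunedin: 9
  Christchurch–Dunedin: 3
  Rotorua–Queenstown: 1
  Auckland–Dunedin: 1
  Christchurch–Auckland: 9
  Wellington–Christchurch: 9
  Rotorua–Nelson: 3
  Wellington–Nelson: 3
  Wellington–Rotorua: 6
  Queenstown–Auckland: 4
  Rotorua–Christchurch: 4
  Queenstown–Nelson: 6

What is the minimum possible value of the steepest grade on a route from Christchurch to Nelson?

4

Some routes from Christchurch to Nelson:
Christchurch -> Rotorua -> Nelson: max(4, 3) = 4
Christchurch -> Rotorua -> Queenstown -> Wellington -> Nelson: max(4, 1, 2, 3) = 4
Christchurch -> Dunedin -> Auckland -> Queenstown -> Wellington -> Nelson: max(3, 1, 4, 2, 3) = 4
Christchurch -> Dunedin -> Auckland -> Queenstown -> Rotorua -> Nelson: max(3, 1, 4, 1, 3) = 4
Best route has worst link 4%.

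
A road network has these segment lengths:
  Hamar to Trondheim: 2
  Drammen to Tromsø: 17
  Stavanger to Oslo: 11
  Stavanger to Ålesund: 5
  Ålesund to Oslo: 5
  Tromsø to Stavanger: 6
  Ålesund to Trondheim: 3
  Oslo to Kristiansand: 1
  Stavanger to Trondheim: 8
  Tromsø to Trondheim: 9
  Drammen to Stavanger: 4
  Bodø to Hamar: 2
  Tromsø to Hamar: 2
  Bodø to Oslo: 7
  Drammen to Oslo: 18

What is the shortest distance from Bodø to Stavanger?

10

A few of the Bodø→Stavanger routes:
Bodø - Oslo - Ålesund - Stavanger: 7 + 5 + 5 = 17
Bodø - Oslo - Stavanger: 7 + 11 = 18
Bodø - Hamar - Trondheim - Ålesund - Stavanger: 2 + 2 + 3 + 5 = 12
Bodø - Hamar - Trondheim - Stavanger: 2 + 2 + 8 = 12
Bodø - Hamar - Tromsø - Stavanger: 2 + 2 + 6 = 10
The minimum is 10.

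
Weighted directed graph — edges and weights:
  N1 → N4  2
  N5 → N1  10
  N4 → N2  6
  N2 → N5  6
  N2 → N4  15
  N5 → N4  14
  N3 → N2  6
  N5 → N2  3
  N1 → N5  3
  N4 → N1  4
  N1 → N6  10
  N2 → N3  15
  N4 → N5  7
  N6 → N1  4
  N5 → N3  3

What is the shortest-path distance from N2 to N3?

Paths from N2 to N3:
N2→N4→N5→N3: 15 + 7 + 3 = 25
N2→N5→N3: 6 + 3 = 9
N2→N3: 15
N2→N4→N1→N5→N3: 15 + 4 + 3 + 3 = 25
The minimum is 9.

9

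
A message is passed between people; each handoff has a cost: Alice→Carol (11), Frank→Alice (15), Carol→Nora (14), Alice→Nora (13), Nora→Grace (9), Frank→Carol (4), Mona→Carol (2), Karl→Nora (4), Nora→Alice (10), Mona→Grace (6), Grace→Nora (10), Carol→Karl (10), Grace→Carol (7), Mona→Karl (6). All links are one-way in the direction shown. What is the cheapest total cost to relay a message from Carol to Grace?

23

Routes from Carol to Grace:
Carol→Nora→Grace: 14 + 9 = 23
Carol→Karl→Nora→Grace: 10 + 4 + 9 = 23
Best route has total 23.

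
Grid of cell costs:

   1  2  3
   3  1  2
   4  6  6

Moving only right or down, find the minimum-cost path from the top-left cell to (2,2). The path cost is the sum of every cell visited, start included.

Take [0,0]→[0,1]→[1,1]→[1,2]→[2,2] for a total of 1 + 2 + 1 + 2 + 6 = 12.
For comparison, the top-then-right route costs 14.

12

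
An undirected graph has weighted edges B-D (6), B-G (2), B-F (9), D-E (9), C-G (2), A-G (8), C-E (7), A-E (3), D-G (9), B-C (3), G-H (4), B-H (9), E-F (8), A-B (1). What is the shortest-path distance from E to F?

Comparing a few candidate routes:
E - C - G - B - F: 7 + 2 + 2 + 9 = 20
E - F: 8
E - A - B - F: 3 + 1 + 9 = 13
E - C - B - F: 7 + 3 + 9 = 19
Shortest: 8.

8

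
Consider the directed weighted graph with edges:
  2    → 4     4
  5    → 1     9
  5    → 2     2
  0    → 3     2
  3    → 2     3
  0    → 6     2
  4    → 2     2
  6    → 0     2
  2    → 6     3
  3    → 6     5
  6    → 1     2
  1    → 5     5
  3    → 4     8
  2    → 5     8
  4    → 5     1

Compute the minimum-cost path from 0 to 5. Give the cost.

9

Checking several routes:
0 -> 3 -> 2 -> 4 -> 5: 2 + 3 + 4 + 1 = 10
0 -> 3 -> 4 -> 5: 2 + 8 + 1 = 11
0 -> 6 -> 1 -> 5: 2 + 2 + 5 = 9
0 -> 3 -> 2 -> 5: 2 + 3 + 8 = 13
Shortest: 9.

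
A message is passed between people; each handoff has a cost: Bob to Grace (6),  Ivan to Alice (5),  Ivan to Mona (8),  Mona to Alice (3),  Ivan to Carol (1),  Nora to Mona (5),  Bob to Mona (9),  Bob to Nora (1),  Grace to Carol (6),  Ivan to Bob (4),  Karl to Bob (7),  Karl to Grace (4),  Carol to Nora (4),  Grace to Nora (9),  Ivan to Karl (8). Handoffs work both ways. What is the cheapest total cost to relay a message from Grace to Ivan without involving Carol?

Some routes from Grace to Ivan avoiding Carol:
Grace -> Karl -> Ivan: 4 + 8 = 12
Grace -> Karl -> Bob -> Ivan: 4 + 7 + 4 = 15
Grace -> Nora -> Bob -> Ivan: 9 + 1 + 4 = 14
Grace -> Bob -> Ivan: 6 + 4 = 10
The minimum is 10.

10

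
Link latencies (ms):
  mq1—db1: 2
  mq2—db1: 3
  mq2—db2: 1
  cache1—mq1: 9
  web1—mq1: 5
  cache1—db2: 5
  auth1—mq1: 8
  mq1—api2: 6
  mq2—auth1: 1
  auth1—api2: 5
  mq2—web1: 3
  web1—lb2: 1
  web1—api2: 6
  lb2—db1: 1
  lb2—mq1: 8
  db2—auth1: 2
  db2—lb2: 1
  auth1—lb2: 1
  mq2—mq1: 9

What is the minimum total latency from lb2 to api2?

6

Some routes from lb2 to api2:
lb2 -> web1 -> api2: 1 + 6 = 7
lb2 -> auth1 -> api2: 1 + 5 = 6
lb2 -> db2 -> mq2 -> auth1 -> api2: 1 + 1 + 1 + 5 = 8
lb2 -> db2 -> auth1 -> api2: 1 + 2 + 5 = 8
Best route has total 6 ms.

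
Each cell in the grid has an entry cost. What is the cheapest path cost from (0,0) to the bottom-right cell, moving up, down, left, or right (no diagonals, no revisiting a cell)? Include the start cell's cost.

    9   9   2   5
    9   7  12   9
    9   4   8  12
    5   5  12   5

Path r0c0→r0c1→r0c2→r0c3→r1c3→r2c3→r3c3: 9 + 9 + 2 + 5 + 9 + 12 + 5 = 51.

51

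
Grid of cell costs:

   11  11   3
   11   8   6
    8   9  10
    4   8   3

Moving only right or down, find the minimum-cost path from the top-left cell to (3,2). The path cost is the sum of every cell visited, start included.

44

One optimal route is r0c0 → r0c1 → r0c2 → r1c2 → r2c2 → r3c2.
Its cost is 11 + 11 + 3 + 6 + 10 + 3 = 44.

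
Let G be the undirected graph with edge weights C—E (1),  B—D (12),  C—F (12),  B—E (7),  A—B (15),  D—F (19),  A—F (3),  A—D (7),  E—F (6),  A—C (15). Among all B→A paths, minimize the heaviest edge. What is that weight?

7

Comparing a few candidate routes:
B → E → F → A: max(7, 6, 3) = 7
B → D → A: max(12, 7) = 12
B → E → C → F → A: max(7, 1, 12, 3) = 12
B → A: max(15) = 15
Best route has worst link 7.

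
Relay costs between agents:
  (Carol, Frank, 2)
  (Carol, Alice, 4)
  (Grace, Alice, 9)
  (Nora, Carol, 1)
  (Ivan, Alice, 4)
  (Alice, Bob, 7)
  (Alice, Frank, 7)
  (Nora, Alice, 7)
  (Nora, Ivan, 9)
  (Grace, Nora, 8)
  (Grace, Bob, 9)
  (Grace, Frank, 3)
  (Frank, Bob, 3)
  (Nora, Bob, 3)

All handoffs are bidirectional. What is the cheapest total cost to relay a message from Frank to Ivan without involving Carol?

Checking several routes:
Frank-Bob-Nora-Ivan: 3 + 3 + 9 = 15
Frank-Bob-Alice-Ivan: 3 + 7 + 4 = 14
Frank-Grace-Alice-Ivan: 3 + 9 + 4 = 16
Frank-Grace-Nora-Ivan: 3 + 8 + 9 = 20
Frank-Bob-Nora-Alice-Ivan: 3 + 3 + 7 + 4 = 17
Frank-Alice-Ivan: 7 + 4 = 11
Shortest: 11.

11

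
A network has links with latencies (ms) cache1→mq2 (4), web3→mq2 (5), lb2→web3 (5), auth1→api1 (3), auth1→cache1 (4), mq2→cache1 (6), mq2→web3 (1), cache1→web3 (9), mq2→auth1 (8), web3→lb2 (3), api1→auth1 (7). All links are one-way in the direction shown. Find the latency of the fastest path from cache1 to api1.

Candidate routes:
cache1 → web3 → mq2 → auth1 → api1: 9 + 5 + 8 + 3 = 25
cache1 → mq2 → auth1 → api1: 4 + 8 + 3 = 15
The minimum is 15 ms.

15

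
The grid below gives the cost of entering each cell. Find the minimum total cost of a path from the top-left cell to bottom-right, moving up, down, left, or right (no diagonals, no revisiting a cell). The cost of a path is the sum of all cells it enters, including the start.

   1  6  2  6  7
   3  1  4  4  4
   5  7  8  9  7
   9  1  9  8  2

26

One optimal route is [0,0] -> [1,0] -> [1,1] -> [1,2] -> [1,3] -> [1,4] -> [2,4] -> [3,4].
Its cost is 1 + 3 + 1 + 4 + 4 + 4 + 7 + 2 = 26.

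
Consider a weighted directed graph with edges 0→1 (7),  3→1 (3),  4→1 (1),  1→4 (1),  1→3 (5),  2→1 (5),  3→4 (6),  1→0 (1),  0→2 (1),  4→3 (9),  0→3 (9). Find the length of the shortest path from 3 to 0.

Routes from 3 to 0:
3-4-1-0: 6 + 1 + 1 = 8
3-1-0: 3 + 1 = 4
The minimum is 4.

4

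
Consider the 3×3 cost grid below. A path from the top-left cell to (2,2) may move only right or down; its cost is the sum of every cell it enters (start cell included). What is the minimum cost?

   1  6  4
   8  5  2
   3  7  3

16

One optimal route is (0,0)→(0,1)→(0,2)→(1,2)→(2,2).
Its cost is 1 + 6 + 4 + 2 + 3 = 16.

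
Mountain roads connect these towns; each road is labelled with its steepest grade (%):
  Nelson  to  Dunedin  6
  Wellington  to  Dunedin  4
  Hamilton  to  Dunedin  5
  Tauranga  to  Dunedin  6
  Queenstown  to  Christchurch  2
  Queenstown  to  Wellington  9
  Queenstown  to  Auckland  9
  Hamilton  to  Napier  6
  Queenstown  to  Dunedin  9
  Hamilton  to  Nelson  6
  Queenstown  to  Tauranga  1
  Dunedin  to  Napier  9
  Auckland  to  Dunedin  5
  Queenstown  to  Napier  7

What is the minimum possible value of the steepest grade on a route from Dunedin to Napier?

Checking several routes:
Dunedin -> Tauranga -> Queenstown -> Napier: max(6, 1, 7) = 7
Dunedin -> Hamilton -> Napier: max(5, 6) = 6
Dunedin -> Nelson -> Hamilton -> Napier: max(6, 6, 6) = 6
Best route has worst link 6%.

6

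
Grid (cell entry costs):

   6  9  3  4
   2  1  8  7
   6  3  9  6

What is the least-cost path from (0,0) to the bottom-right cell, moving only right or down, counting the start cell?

27

Path [0,0] → [1,0] → [1,1] → [2,1] → [2,2] → [2,3]: 6 + 2 + 1 + 3 + 9 + 6 = 27.
For comparison, the top-then-right route costs 35.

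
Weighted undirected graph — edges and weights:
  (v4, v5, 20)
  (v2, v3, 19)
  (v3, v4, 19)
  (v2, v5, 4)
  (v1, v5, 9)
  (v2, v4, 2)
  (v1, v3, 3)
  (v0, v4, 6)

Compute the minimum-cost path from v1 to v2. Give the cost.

A few of the v1→v2 routes:
v1 -> v3 -> v2: 3 + 19 = 22
v1 -> v5 -> v2: 9 + 4 = 13
v1 -> v3 -> v4 -> v2: 3 + 19 + 2 = 24
Shortest: 13.

13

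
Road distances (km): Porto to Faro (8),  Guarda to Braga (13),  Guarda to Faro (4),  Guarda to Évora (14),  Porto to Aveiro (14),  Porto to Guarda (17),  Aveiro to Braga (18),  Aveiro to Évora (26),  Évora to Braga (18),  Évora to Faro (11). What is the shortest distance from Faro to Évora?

11

Checking several routes:
Faro-Guarda-Évora: 4 + 14 = 18
Faro-Évora: 11
Faro-Guarda-Braga-Évora: 4 + 13 + 18 = 35
Best route has total 11 km.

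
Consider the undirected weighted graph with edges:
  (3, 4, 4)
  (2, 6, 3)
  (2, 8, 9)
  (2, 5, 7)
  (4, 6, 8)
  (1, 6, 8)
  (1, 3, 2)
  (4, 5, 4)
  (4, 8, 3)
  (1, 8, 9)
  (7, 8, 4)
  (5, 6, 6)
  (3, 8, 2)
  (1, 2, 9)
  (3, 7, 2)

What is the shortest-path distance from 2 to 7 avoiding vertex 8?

Checking several routes:
2 - 5 - 4 - 3 - 7: 7 + 4 + 4 + 2 = 17
2 - 6 - 1 - 3 - 7: 3 + 8 + 2 + 2 = 15
2 - 6 - 5 - 4 - 3 - 7: 3 + 6 + 4 + 4 + 2 = 19
2 - 5 - 6 - 1 - 3 - 7: 7 + 6 + 8 + 2 + 2 = 25
2 - 1 - 3 - 7: 9 + 2 + 2 = 13
2 - 6 - 4 - 3 - 7: 3 + 8 + 4 + 2 = 17
The minimum is 13.

13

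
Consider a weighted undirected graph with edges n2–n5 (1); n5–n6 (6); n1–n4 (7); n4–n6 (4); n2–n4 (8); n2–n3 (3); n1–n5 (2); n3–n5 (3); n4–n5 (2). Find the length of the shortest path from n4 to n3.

Some routes from n4 to n3:
n4→n1→n5→n3: 7 + 2 + 3 = 12
n4→n2→n3: 8 + 3 = 11
n4→n6→n5→n3: 4 + 6 + 3 = 13
n4→n5→n2→n3: 2 + 1 + 3 = 6
n4→n2→n5→n3: 8 + 1 + 3 = 12
n4→n5→n3: 2 + 3 = 5
Shortest: 5.

5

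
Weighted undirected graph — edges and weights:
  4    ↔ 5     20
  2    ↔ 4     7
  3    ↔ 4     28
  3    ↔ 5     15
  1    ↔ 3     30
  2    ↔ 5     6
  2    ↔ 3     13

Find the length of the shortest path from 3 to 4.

A few of the 3→4 routes:
3-4: 28
3-2-4: 13 + 7 = 20
3-5-2-4: 15 + 6 + 7 = 28
The minimum is 20.

20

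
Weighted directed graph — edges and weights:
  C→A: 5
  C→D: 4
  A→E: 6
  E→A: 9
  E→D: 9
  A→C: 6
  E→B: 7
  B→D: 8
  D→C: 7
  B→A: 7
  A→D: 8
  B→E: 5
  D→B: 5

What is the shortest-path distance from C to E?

11

Routes from C to E:
C - D - B - A - E: 4 + 5 + 7 + 6 = 22
C - D - B - E: 4 + 5 + 5 = 14
C - A - D - B - E: 5 + 8 + 5 + 5 = 23
C - A - E: 5 + 6 = 11
The minimum is 11.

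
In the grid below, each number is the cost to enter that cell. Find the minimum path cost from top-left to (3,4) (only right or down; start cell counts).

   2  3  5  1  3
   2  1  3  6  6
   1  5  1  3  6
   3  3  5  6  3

21

Take [0,0] [1,0] [1,1] [1,2] [2,2] [2,3] [2,4] [3,4] for a total of 2 + 2 + 1 + 3 + 1 + 3 + 6 + 3 = 21.
For comparison, the top-then-right route costs 29.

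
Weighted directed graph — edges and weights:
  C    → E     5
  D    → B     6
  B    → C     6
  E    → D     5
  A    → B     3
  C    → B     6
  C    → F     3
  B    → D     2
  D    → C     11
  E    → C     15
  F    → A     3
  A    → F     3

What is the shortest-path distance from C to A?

Routes from C to A:
C→F→A: 3 + 3 = 6
The minimum is 6.

6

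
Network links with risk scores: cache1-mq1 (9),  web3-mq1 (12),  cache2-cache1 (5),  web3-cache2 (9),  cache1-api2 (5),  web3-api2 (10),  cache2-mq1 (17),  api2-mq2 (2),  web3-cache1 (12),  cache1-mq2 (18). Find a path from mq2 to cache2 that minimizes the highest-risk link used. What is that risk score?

Checking several routes:
mq2 -> api2 -> web3 -> mq1 -> cache1 -> cache2: max(2, 10, 12, 9, 5) = 12
mq2 -> api2 -> cache1 -> web3 -> cache2: max(2, 5, 12, 9) = 12
mq2 -> api2 -> cache1 -> mq1 -> web3 -> cache2: max(2, 5, 9, 12, 9) = 12
mq2 -> api2 -> web3 -> cache1 -> cache2: max(2, 10, 12, 5) = 12
mq2 -> api2 -> web3 -> cache2: max(2, 10, 9) = 10
mq2 -> api2 -> cache1 -> cache2: max(2, 5, 5) = 5
The minimum achievable maximum is 5.

5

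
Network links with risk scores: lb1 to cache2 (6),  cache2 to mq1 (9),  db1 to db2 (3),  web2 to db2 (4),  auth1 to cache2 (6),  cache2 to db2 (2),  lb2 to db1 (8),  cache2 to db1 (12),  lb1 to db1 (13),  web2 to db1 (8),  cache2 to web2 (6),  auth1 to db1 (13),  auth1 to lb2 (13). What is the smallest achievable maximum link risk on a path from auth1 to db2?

6

Comparing a few candidate routes:
auth1 -> cache2 -> db1 -> web2 -> db2: max(6, 12, 8, 4) = 12
auth1 -> cache2 -> web2 -> db1 -> db2: max(6, 6, 8, 3) = 8
auth1 -> cache2 -> db2: max(6, 2) = 6
auth1 -> cache2 -> web2 -> db2: max(6, 6, 4) = 6
The minimum achievable maximum is 6.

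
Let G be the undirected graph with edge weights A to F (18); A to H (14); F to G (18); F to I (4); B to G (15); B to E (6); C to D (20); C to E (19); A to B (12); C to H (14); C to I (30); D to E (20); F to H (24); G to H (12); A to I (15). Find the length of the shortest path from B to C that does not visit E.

40

Comparing a few candidate routes:
B→G→H→C: 15 + 12 + 14 = 41
B→A→I→C: 12 + 15 + 30 = 57
B→G→F→I→C: 15 + 18 + 4 + 30 = 67
B→A→H→C: 12 + 14 + 14 = 40
B→A→F→I→C: 12 + 18 + 4 + 30 = 64
Shortest: 40.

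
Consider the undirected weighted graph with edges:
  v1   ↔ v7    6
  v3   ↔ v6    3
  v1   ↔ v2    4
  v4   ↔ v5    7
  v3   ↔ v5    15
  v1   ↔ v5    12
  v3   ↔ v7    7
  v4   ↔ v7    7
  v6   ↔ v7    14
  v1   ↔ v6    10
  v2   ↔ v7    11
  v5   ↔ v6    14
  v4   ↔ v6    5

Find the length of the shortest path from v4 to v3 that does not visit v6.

A few of the v4→v3 routes:
v4 - v7 - v1 - v5 - v3: 7 + 6 + 12 + 15 = 40
v4 - v5 - v1 - v7 - v3: 7 + 12 + 6 + 7 = 32
v4 - v5 - v3: 7 + 15 = 22
v4 - v7 - v3: 7 + 7 = 14
The minimum is 14.

14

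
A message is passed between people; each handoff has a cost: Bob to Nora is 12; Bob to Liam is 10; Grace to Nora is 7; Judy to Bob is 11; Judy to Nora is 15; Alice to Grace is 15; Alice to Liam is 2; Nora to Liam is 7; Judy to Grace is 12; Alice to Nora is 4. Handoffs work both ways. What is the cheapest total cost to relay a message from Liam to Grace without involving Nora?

Paths from Liam to Grace avoiding Nora:
Liam→Alice→Grace: 2 + 15 = 17
Liam→Bob→Judy→Grace: 10 + 11 + 12 = 33
Best route has total 17.

17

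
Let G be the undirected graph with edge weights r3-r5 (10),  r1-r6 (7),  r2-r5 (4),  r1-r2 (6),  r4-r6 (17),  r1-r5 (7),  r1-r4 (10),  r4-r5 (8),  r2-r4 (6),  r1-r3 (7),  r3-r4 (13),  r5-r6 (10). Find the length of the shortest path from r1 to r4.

10

A few of the r1→r4 routes:
r1→r4: 10
r1→r5→r4: 7 + 8 = 15
r1→r2→r4: 6 + 6 = 12
Shortest: 10.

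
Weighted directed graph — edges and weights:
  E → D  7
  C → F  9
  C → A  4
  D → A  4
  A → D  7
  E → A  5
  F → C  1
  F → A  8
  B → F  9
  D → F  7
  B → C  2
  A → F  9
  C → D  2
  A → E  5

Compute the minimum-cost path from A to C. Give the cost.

Routes from A to C:
A → F → C: 9 + 1 = 10
A → D → F → C: 7 + 7 + 1 = 15
A → E → D → F → C: 5 + 7 + 7 + 1 = 20
The minimum is 10.

10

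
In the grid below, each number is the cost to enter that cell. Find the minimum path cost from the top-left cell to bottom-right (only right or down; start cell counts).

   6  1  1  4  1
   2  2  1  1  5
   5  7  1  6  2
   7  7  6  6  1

Path r0c0 → r0c1 → r0c2 → r1c2 → r1c3 → r1c4 → r2c4 → r3c4: 6 + 1 + 1 + 1 + 1 + 5 + 2 + 1 = 18.
For comparison, the top-then-right route costs 21.

18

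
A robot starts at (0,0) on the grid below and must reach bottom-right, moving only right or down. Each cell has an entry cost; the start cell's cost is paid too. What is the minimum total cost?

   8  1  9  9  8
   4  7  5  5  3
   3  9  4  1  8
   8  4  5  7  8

41

One optimal route is [0,0] [0,1] [1,1] [1,2] [2,2] [2,3] [3,3] [3,4].
Its cost is 8 + 1 + 7 + 5 + 4 + 1 + 7 + 8 = 41.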